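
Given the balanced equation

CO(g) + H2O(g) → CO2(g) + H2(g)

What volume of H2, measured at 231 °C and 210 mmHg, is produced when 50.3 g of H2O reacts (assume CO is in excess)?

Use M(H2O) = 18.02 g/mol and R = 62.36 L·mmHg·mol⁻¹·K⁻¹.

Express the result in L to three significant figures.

n(H2O) = 50.30 / 18.02 = 2.791 mol
n(H2) = (1/1) × 2.791 = 2.791 mol
V = nRT/P = 2.791 × 62.36 × 504.15 / 210 = 417.8 L

418 L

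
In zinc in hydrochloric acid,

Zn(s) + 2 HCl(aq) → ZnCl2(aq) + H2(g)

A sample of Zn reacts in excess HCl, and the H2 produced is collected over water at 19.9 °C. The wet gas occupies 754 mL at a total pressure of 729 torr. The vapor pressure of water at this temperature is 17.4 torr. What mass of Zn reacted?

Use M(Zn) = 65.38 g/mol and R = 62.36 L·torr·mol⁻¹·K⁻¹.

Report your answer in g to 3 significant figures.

1.92 g

P(H2) = 729 − 17.4 = 711.6 torr
n(H2) = PV/RT = (711.6 × 0.7540) / (62.36 × 293.05) = 0.02936 mol
n(Zn) = (1/1) × 0.02936 = 0.02936 mol
m(Zn) = 0.02936 × 65.38 = 1.920 g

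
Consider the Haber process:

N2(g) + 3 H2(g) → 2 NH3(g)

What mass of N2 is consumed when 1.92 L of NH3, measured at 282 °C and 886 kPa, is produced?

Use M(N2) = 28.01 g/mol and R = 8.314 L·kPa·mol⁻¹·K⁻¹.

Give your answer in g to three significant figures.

n(NH3) = PV/RT = (886 × 1.92) / (8.314 × 555.15) = 0.3686 mol
n(N2) = (1/2) × 0.3686 = 0.1843 mol
m(N2) = 0.1843 × 28.01 = 5.162 g

5.16 g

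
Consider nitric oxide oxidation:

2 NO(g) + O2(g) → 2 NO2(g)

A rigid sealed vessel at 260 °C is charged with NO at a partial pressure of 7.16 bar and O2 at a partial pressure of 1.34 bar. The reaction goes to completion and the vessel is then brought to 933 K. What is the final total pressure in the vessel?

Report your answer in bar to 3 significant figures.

With V and T fixed, P_i ∝ n_i, so the mole ratios apply directly to partial pressures at 260 °C.
P(O2) required for 7.16 bar of NO = (1/2) × 7.16 = 3.580 bar; available 1.34 bar, so O2 is limiting.
P(NO) remaining = 7.16 − (2/1) × 1.34 = 4.480 bar
P(gaseous products) = (2)/1 × 1.34 = 2.680 bar
P_total at 260 °C = 4.480 + 2.680 = 7.160 bar
Scaling to 933 K: P = 7.160 × 933/533.15 = 12.53 bar

12.5 bar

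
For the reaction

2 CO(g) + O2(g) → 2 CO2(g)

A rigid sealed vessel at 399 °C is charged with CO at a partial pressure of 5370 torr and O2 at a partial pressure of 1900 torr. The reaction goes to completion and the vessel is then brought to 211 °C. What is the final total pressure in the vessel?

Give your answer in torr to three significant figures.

Because the vessel is rigid and T is held at 399 °C, work the stoichiometry in partial pressures (P_i = n_iRT/V).
P(O2) required for 5370 torr of CO = (1/2) × 5370 = 2685 torr; available 1900 torr, so O2 is limiting.
P(CO) remaining = 5370 − (2/1) × 1900 = 1570 torr
P(gaseous products) = (2)/1 × 1900 = 3800 torr
P_total at 399 °C = 1570 + 3800 = 5370 torr
Scaling to 211 °C: P = 5370 × 484.15/672.15 = 3868 torr

3870 torr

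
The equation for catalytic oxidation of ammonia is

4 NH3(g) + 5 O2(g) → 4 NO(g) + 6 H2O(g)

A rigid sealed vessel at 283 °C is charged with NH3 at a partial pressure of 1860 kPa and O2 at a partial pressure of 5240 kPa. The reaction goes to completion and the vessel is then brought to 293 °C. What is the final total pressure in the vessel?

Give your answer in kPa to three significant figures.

7700 kPa

With V and T fixed, P_i ∝ n_i, so the mole ratios apply directly to partial pressures at 283 °C.
P(O2) required for 1860 kPa of NH3 = (5/4) × 1860 = 2325 kPa; available 5240 kPa, so NH3 is limiting.
P(O2) remaining = 5240 − (5/4) × 1860 = 2915 kPa
P(gaseous products) = (4+6)/4 × 1860 = 4650 kPa
P_total at 283 °C = 2915 + 4650 = 7565 kPa
Scaling to 293 °C: P = 7565 × 566.15/556.15 = 7701 kPa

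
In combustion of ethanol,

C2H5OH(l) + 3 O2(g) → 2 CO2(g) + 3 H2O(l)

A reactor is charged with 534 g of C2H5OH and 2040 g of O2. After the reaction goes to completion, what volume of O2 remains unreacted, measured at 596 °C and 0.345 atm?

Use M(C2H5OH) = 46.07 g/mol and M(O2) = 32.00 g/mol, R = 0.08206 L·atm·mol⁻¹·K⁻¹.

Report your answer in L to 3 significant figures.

5990 L

n(C2H5OH) = 534 / 46.07 = 11.59 mol
n(O2) = 2040 / 32.00 = 63.75 mol
For 11.59 mol C2H5OH, stoichiometry requires (3/1) × 11.59 = 34.77 mol O2; 63.75 mol is available, so C2H5OH is limiting.
n(O2) consumed = (3/1) × 11.59 = 34.77 mol; remaining = 63.75 − 34.77 = 28.98 mol
V(O2) = nRT/P = 28.98 × 0.08206 × 869.15 / 0.345 = 5991 L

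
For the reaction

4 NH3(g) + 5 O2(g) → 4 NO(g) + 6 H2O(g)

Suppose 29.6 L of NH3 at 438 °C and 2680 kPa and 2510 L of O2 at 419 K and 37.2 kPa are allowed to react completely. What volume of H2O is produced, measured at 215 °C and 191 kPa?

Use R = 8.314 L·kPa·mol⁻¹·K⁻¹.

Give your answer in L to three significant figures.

n(NH3) = PV/RT = (2680 × 29.6) / (8.314 × 711.15) = 13.42 mol
n(O2) = PV/RT = (37.2 × 2510) / (8.314 × 419) = 26.80 mol
For 13.42 mol NH3, stoichiometry requires (5/4) × 13.42 = 16.77 mol O2; 26.80 mol is available, so NH3 is limiting.
n(H2O) = (6/4) × 13.42 = 20.13 mol
V(H2O) = nRT/P = 20.13 × 8.314 × 488.15 / 191 = 427.7 L

428 L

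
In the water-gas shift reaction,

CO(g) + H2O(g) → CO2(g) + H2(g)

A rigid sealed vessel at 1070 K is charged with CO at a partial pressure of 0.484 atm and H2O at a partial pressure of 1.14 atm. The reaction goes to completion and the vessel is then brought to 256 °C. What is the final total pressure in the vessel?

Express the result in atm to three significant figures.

0.803 atm

With V and T fixed, P_i ∝ n_i, so the mole ratios apply directly to partial pressures at 1070 K.
P(H2O) required for 0.484 atm of CO = (1/1) × 0.484 = 0.4840 atm; available 1.14 atm, so CO is limiting.
P(H2O) remaining = 1.14 − (1/1) × 0.484 = 0.6560 atm
P(gaseous products) = (1+1)/1 × 0.484 = 0.9680 atm
P_total at 1070 K = 0.6560 + 0.9680 = 1.624 atm
Scaling to 256 °C: P = 1.624 × 529.15/1070 = 0.8031 atm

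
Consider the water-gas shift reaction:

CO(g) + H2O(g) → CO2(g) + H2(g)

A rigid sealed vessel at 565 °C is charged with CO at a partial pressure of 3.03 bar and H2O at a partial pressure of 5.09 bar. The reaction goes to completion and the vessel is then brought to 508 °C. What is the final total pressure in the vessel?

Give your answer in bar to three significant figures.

With V and T fixed, P_i ∝ n_i, so the mole ratios apply directly to partial pressures at 565 °C.
P(H2O) required for 3.03 bar of CO = (1/1) × 3.03 = 3.030 bar; available 5.09 bar, so CO is limiting.
P(H2O) remaining = 5.09 − (1/1) × 3.03 = 2.060 bar
P(gaseous products) = (1+1)/1 × 3.03 = 6.060 bar
P_total at 565 °C = 2.060 + 6.060 = 8.120 bar
Scaling to 508 °C: P = 8.120 × 781.15/838.15 = 7.568 bar

7.57 bar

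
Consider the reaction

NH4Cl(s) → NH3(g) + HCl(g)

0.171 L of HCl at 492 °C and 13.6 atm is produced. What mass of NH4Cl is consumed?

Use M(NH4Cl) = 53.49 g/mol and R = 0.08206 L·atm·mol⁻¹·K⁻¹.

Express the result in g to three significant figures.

n(HCl) = PV/RT = (13.6 × 0.171) / (0.08206 × 765.15) = 0.03704 mol
n(NH4Cl) = (1/1) × 0.03704 = 0.03704 mol
m(NH4Cl) = 0.03704 × 53.49 = 1.981 g

1.98 g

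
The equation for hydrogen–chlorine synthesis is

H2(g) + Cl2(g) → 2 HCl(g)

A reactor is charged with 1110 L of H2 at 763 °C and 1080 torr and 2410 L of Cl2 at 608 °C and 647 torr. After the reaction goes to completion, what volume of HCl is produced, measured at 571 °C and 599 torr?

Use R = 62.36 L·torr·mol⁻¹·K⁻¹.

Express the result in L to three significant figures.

3260 L

n(H2) = PV/RT = (1080 × 1110) / (62.36 × 1036.15) = 18.55 mol
n(Cl2) = PV/RT = (647 × 2410) / (62.36 × 881.15) = 28.38 mol
For 18.55 mol H2, stoichiometry requires (1/1) × 18.55 = 18.55 mol Cl2; 28.38 mol is available, so H2 is limiting.
n(HCl) = (2/1) × 18.55 = 37.10 mol
V(HCl) = nRT/P = 37.10 × 62.36 × 844.15 / 599 = 3260 L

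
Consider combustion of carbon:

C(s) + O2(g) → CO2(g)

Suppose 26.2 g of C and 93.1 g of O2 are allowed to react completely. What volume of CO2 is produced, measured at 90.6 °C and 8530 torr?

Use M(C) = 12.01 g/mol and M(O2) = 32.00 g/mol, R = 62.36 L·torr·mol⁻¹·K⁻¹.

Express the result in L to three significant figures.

5.80 L

n(C) = 26.2 / 12.01 = 2.182 mol
n(O2) = 93.1 / 32.00 = 2.909 mol
For 2.182 mol C, stoichiometry requires (1/1) × 2.182 = 2.182 mol O2; 2.909 mol is available, so C is limiting.
n(CO2) = (1/1) × 2.182 = 2.182 mol
V(CO2) = nRT/P = 2.182 × 62.36 × 363.75 / 8530 = 5.802 L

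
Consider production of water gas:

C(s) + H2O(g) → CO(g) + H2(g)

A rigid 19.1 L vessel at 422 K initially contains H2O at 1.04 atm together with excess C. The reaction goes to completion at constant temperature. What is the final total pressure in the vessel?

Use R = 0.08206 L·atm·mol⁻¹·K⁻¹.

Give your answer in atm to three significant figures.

At constant T and V, P ∝ n(gas): 1 mol gas → 2 mol gas.
P_final = (2/1) × 1.04 = 2.080 atm

2.08 atm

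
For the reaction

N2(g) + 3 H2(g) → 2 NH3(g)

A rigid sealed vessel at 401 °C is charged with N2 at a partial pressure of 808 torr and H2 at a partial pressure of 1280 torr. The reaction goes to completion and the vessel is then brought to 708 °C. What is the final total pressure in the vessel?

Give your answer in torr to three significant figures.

Because the vessel is rigid and T is held at 401 °C, work the stoichiometry in partial pressures (P_i = n_iRT/V).
P(H2) required for 808 torr of N2 = (3/1) × 808 = 2424 torr; available 1280 torr, so H2 is limiting.
P(N2) remaining = 808 − (1/3) × 1280 = 381.3 torr
P(gaseous products) = (2)/3 × 1280 = 853.3 torr
P_total at 401 °C = 381.3 + 853.3 = 1235 torr
Scaling to 708 °C: P = 1235 × 981.15/674.15 = 1797 torr

1800 torr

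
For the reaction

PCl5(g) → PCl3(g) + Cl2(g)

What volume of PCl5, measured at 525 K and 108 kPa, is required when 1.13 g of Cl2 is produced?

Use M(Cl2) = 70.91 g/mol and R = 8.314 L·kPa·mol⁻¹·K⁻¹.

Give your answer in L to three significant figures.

0.644 L

n(Cl2) = 1.130 / 70.91 = 0.01594 mol
n(PCl5) = (1/1) × 0.01594 = 0.01594 mol
V = nRT/P = 0.01594 × 8.314 × 525 / 108 = 0.6442 L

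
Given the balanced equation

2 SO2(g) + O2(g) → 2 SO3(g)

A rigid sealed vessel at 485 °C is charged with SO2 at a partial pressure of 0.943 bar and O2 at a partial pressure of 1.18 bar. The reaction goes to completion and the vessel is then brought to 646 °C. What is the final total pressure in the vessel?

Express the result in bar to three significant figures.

At constant V, partial pressures at 485 °C are proportional to moles, so apply stoichiometry directly to pressures.
P(O2) required for 0.943 bar of SO2 = (1/2) × 0.943 = 0.4715 bar; available 1.18 bar, so SO2 is limiting.
P(O2) remaining = 1.18 − (1/2) × 0.943 = 0.7085 bar
P(gaseous products) = (2)/2 × 0.943 = 0.9430 bar
P_total at 485 °C = 0.7085 + 0.9430 = 1.651 bar
Scaling to 646 °C: P = 1.651 × 919.15/758.15 = 2.002 bar

2.00 bar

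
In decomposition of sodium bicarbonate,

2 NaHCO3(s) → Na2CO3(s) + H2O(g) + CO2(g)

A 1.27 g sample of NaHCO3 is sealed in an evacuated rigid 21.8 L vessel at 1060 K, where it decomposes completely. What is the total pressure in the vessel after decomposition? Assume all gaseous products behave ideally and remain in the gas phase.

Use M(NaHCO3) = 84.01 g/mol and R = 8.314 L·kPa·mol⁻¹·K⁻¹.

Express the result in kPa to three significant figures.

6.11 kPa

n(NaHCO3) = 1.27 / 84.01 = 0.01512 mol
n(gas produced) = (2/2) × 0.01512 = 0.01512 mol
P = nRT/V = 0.01512 × 8.314 × 1060 / 21.8 = 6.112 kPa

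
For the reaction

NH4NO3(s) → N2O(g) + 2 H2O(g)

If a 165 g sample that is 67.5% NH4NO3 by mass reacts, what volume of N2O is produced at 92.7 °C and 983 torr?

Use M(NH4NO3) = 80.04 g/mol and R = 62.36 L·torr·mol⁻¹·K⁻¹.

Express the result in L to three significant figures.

mass of NH4NO3 = 165 × 67.5/100 = 111.4 g
n(NH4NO3) = 111.4 / 80.04 = 1.392 mol
n(N2O) = (1/1) × 1.392 = 1.392 mol
V = nRT/P = 1.392 × 62.36 × 365.85 / 983 = 32.31 L

32.3 L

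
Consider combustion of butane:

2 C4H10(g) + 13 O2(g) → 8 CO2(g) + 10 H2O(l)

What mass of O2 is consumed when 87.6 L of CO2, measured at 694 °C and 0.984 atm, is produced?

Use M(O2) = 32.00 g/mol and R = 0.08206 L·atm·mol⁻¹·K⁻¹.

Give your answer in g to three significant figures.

56.5 g

n(CO2) = PV/RT = (0.984 × 87.6) / (0.08206 × 967.15) = 1.086 mol
n(O2) = (13/8) × 1.086 = 1.765 mol
m(O2) = 1.765 × 32.00 = 56.48 g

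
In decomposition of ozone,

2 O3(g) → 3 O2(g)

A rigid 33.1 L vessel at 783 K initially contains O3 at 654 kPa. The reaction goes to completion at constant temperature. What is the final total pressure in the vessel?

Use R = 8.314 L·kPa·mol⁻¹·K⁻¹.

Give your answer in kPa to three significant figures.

981 kPa

Since T and V are fixed, P_final/P_initial = n_final/n_initial = 3/2.
P_final = (3/2) × 654 = 981.0 kPa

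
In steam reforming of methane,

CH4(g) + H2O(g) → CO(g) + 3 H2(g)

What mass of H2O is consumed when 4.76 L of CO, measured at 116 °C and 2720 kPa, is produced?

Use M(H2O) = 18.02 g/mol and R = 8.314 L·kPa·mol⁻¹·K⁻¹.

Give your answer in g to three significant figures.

n(CO) = PV/RT = (2720 × 4.76) / (8.314 × 389.15) = 4.002 mol
n(H2O) = (1/1) × 4.002 = 4.002 mol
m(H2O) = 4.002 × 18.02 = 72.12 g

72.1 g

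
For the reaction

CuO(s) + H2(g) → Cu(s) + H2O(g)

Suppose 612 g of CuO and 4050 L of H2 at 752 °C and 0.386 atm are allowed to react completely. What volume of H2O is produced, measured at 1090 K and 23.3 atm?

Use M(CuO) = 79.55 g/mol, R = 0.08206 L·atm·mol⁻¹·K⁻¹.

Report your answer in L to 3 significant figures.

29.5 L

n(CuO) = 612 / 79.55 = 7.693 mol
n(H2) = PV/RT = (0.386 × 4050) / (0.08206 × 1025.15) = 18.58 mol
For 7.693 mol CuO, stoichiometry requires (1/1) × 7.693 = 7.693 mol H2; 18.58 mol is available, so CuO is limiting.
n(H2O) = (1/1) × 7.693 = 7.693 mol
V(H2O) = nRT/P = 7.693 × 0.08206 × 1090 / 23.3 = 29.53 L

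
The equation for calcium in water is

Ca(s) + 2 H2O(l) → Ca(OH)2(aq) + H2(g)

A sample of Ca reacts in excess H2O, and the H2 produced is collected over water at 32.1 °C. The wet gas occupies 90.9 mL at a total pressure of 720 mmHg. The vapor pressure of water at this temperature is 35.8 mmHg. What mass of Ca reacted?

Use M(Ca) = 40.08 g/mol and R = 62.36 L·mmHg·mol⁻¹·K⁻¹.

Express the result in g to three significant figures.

0.131 g

P(H2) = 720 − 35.8 = 684.2 mmHg
n(H2) = PV/RT = (684.2 × 0.09090) / (62.36 × 305.25) = 0.003267 mol
n(Ca) = (1/1) × 0.003267 = 0.003267 mol
m(Ca) = 0.003267 × 40.08 = 0.1309 g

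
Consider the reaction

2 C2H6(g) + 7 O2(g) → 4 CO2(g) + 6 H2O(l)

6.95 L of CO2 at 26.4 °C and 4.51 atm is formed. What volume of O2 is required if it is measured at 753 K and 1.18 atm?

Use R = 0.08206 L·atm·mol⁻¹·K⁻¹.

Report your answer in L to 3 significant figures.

n(CO2) = PV/RT = (4.51 × 6.95) / (0.08206 × 299.55) = 1.275 mol
n(O2) = (7/4) × 1.275 = 2.231 mol
V = nRT/P = 2.231 × 0.08206 × 753 / 1.18 = 116.8 L

117 L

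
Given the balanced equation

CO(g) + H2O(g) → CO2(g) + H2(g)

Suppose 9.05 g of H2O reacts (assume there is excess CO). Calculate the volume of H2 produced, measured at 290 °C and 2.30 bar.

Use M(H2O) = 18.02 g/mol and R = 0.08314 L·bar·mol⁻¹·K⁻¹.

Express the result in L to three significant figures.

10.2 L

n(H2O) = 9.050 / 18.02 = 0.5022 mol
n(H2) = (1/1) × 0.5022 = 0.5022 mol
V = nRT/P = 0.5022 × 0.08314 × 563.15 / 2.30 = 10.22 L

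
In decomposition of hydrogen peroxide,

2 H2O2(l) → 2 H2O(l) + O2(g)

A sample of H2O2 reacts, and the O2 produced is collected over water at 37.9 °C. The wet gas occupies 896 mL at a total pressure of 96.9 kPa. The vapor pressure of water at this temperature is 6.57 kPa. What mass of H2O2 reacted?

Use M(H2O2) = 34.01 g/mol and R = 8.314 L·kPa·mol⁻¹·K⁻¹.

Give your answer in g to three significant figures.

2.13 g

P(O2) = 96.9 − 6.57 = 90.33 kPa
n(O2) = PV/RT = (90.33 × 0.8960) / (8.314 × 311.05) = 0.03130 mol
n(H2O2) = (2/1) × 0.03130 = 0.06260 mol
m(H2O2) = 0.06260 × 34.01 = 2.129 g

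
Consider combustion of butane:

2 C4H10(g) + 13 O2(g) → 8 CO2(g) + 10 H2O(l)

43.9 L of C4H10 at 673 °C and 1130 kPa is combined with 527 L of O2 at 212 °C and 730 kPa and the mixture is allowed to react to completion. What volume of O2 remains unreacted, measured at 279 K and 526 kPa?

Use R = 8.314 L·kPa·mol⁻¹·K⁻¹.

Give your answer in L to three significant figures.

n(C4H10) = PV/RT = (1130 × 43.9) / (8.314 × 946.15) = 6.306 mol
n(O2) = PV/RT = (730 × 527) / (8.314 × 485.15) = 95.38 mol
For 6.306 mol C4H10, stoichiometry requires (13/2) × 6.306 = 40.99 mol O2; 95.38 mol is available, so C4H10 is limiting.
n(O2) consumed = (13/2) × 6.306 = 40.99 mol; remaining = 95.38 − 40.99 = 54.39 mol
V(O2) = nRT/P = 54.39 × 8.314 × 279 / 526 = 239.9 L

240 L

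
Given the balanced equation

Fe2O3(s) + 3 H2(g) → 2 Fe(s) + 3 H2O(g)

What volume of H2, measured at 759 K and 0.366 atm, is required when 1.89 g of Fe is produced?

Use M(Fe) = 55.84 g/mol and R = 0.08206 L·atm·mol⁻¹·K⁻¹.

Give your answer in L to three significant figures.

8.64 L

n(Fe) = 1.890 / 55.84 = 0.03385 mol
n(H2) = (3/2) × 0.03385 = 0.05078 mol
V = nRT/P = 0.05078 × 0.08206 × 759 / 0.366 = 8.641 L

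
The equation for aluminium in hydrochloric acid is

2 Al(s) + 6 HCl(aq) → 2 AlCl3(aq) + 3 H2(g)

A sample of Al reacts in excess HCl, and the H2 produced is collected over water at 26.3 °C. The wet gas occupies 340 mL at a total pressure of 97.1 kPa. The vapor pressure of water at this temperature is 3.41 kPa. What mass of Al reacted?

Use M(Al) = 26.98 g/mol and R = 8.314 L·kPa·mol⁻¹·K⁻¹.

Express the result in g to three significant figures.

P(H2) = 97.1 − 3.41 = 93.69 kPa
n(H2) = PV/RT = (93.69 × 0.3400) / (8.314 × 299.45) = 0.01279 mol
n(Al) = (2/3) × 0.01279 = 0.008527 mol
m(Al) = 0.008527 × 26.98 = 0.2301 g

0.230 g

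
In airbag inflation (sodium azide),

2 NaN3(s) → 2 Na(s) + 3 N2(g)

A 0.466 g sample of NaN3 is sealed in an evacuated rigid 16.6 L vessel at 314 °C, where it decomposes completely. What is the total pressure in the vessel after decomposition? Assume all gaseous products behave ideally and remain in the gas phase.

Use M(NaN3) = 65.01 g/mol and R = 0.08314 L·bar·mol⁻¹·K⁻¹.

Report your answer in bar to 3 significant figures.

0.0316 bar

n(NaN3) = 0.466 / 65.01 = 0.007168 mol
n(gas produced) = (3/2) × 0.007168 = 0.01075 mol
P = nRT/V = 0.01075 × 0.08314 × 587.15 / 16.6 = 0.03161 bar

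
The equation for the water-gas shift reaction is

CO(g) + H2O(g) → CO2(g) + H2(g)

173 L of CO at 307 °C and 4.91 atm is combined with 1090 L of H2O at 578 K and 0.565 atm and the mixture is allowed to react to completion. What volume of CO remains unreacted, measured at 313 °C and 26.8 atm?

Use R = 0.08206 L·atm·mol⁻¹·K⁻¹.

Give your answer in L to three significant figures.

8.72 L

n(CO) = PV/RT = (4.91 × 173) / (0.08206 × 580.15) = 17.84 mol
n(H2O) = PV/RT = (0.565 × 1090) / (0.08206 × 578) = 12.98 mol
For 17.84 mol CO, stoichiometry requires (1/1) × 17.84 = 17.84 mol H2O; 12.98 mol is available, so H2O is limiting.
n(CO) consumed = (1/1) × 12.98 = 12.98 mol; remaining = 17.84 − 12.98 = 4.860 mol
V(CO) = nRT/P = 4.860 × 0.08206 × 586.15 / 26.8 = 8.723 L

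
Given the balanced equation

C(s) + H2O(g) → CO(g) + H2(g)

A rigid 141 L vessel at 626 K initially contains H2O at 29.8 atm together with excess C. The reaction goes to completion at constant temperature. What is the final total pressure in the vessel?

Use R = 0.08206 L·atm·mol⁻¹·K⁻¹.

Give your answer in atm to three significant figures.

59.6 atm

At constant T and V, P ∝ n(gas): 1 mol gas → 2 mol gas.
P_final = (2/1) × 29.8 = 59.60 atm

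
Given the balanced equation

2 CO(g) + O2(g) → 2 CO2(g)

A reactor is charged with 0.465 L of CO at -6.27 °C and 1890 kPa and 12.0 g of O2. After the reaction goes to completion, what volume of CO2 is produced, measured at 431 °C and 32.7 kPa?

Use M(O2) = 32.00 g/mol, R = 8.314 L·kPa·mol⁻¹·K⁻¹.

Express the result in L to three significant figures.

70.9 L

n(CO) = PV/RT = (1890 × 0.465) / (8.314 × 266.88) = 0.3961 mol
n(O2) = 12.0 / 32.00 = 0.3750 mol
For 0.3961 mol CO, stoichiometry requires (1/2) × 0.3961 = 0.1981 mol O2; 0.3750 mol is available, so CO is limiting.
n(CO2) = (2/2) × 0.3961 = 0.3961 mol
V(CO2) = nRT/P = 0.3961 × 8.314 × 704.15 / 32.7 = 70.91 L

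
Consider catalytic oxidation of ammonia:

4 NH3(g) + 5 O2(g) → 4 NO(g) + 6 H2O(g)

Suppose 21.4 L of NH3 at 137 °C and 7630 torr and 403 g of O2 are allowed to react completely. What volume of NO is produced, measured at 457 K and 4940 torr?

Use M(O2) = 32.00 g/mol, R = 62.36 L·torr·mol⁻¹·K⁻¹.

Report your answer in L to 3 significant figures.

n(NH3) = PV/RT = (7630 × 21.4) / (62.36 × 410.15) = 6.384 mol
n(O2) = 403 / 32.00 = 12.59 mol
For 6.384 mol NH3, stoichiometry requires (5/4) × 6.384 = 7.980 mol O2; 12.59 mol is available, so NH3 is limiting.
n(NO) = (4/4) × 6.384 = 6.384 mol
V(NO) = nRT/P = 6.384 × 62.36 × 457 / 4940 = 36.83 L

36.8 L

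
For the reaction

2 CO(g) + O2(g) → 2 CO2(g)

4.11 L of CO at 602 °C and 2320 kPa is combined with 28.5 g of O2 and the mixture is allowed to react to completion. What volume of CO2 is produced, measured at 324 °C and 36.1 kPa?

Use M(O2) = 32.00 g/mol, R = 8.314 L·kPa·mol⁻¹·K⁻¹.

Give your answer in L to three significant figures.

180 L

n(CO) = PV/RT = (2320 × 4.11) / (8.314 × 875.15) = 1.311 mol
n(O2) = 28.5 / 32.00 = 0.8906 mol
For 1.311 mol CO, stoichiometry requires (1/2) × 1.311 = 0.6555 mol O2; 0.8906 mol is available, so CO is limiting.
n(CO2) = (2/2) × 1.311 = 1.311 mol
V(CO2) = nRT/P = 1.311 × 8.314 × 597.15 / 36.1 = 180.3 L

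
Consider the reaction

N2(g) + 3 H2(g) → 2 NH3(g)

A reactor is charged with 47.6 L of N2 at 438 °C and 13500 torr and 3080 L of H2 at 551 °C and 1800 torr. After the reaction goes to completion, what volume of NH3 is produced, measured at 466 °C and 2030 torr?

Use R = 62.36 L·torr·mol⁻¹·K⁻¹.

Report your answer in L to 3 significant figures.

658 L

n(N2) = PV/RT = (13500 × 47.6) / (62.36 × 711.15) = 14.49 mol
n(H2) = PV/RT = (1800 × 3080) / (62.36 × 824.15) = 107.9 mol
For 14.49 mol N2, stoichiometry requires (3/1) × 14.49 = 43.47 mol H2; 107.9 mol is available, so N2 is limiting.
n(NH3) = (2/1) × 14.49 = 28.98 mol
V(NH3) = nRT/P = 28.98 × 62.36 × 739.15 / 2030 = 658.0 L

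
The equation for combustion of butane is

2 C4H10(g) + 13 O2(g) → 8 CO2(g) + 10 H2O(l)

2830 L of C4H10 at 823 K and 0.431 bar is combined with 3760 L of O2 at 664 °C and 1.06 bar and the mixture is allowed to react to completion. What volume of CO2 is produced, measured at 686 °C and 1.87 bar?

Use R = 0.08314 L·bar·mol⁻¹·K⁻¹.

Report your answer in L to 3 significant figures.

n(C4H10) = PV/RT = (0.431 × 2830) / (0.08314 × 823) = 17.83 mol
n(O2) = PV/RT = (1.06 × 3760) / (0.08314 × 937.15) = 51.15 mol
For 17.83 mol C4H10, stoichiometry requires (13/2) × 17.83 = 115.9 mol O2; 51.15 mol is available, so O2 is limiting.
n(CO2) = (8/13) × 51.15 = 31.48 mol
V(CO2) = nRT/P = 31.48 × 0.08314 × 959.15 / 1.87 = 1342 L

1340 L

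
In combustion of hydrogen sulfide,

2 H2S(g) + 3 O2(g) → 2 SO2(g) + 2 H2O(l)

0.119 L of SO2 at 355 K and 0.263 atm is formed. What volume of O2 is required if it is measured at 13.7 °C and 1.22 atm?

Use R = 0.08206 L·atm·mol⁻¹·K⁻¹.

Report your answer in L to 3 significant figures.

n(SO2) = PV/RT = (0.263 × 0.119) / (0.08206 × 355) = 0.001074 mol
n(O2) = (3/2) × 0.001074 = 0.001611 mol
V = nRT/P = 0.001611 × 0.08206 × 286.85 / 1.22 = 0.03108 L

0.0311 L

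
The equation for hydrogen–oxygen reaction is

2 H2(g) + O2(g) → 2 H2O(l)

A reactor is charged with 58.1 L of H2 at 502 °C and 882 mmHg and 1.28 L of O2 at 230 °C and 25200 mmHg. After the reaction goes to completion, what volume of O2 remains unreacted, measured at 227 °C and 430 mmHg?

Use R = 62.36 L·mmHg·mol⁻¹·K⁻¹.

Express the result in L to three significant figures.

n(H2) = PV/RT = (882 × 58.1) / (62.36 × 775.15) = 1.060 mol
n(O2) = PV/RT = (25200 × 1.28) / (62.36 × 503.15) = 1.028 mol
For 1.060 mol H2, stoichiometry requires (1/2) × 1.060 = 0.5300 mol O2; 1.028 mol is available, so H2 is limiting.
n(O2) consumed = (1/2) × 1.060 = 0.5300 mol; remaining = 1.028 − 0.5300 = 0.4980 mol
V(O2) = nRT/P = 0.4980 × 62.36 × 500.15 / 430 = 36.12 L

36.1 L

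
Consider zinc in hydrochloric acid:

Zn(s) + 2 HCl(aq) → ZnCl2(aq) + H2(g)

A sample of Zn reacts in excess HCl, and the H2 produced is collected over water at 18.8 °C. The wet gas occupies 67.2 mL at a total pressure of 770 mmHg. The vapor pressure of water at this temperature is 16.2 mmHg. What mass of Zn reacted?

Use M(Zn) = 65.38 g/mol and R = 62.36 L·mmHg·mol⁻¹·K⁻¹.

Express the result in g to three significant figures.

0.182 g

P(H2) = 770 − 16.2 = 753.8 mmHg
n(H2) = PV/RT = (753.8 × 0.06720) / (62.36 × 291.95) = 0.002782 mol
n(Zn) = (1/1) × 0.002782 = 0.002782 mol
m(Zn) = 0.002782 × 65.38 = 0.1819 g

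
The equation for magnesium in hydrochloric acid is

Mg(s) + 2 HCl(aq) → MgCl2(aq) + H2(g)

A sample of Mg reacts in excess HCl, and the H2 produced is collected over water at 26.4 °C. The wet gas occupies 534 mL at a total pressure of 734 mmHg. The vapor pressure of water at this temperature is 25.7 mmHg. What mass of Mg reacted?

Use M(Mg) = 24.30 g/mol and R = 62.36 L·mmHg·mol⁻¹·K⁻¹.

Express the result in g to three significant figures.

P(H2) = 734 − 25.7 = 708.3 mmHg
n(H2) = PV/RT = (708.3 × 0.5340) / (62.36 × 299.55) = 0.02025 mol
n(Mg) = (1/1) × 0.02025 = 0.02025 mol
m(Mg) = 0.02025 × 24.30 = 0.4921 g

0.492 g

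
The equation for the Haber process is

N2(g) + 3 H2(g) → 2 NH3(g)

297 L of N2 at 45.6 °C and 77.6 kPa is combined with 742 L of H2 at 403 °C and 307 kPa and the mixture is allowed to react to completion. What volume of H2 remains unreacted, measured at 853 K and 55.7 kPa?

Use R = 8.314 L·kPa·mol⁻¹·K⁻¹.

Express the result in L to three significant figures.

n(N2) = PV/RT = (77.6 × 297) / (8.314 × 318.75) = 8.697 mol
n(H2) = PV/RT = (307 × 742) / (8.314 × 676.15) = 40.52 mol
For 8.697 mol N2, stoichiometry requires (3/1) × 8.697 = 26.09 mol H2; 40.52 mol is available, so N2 is limiting.
n(H2) consumed = (3/1) × 8.697 = 26.09 mol; remaining = 40.52 − 26.09 = 14.43 mol
V(H2) = nRT/P = 14.43 × 8.314 × 853 / 55.7 = 1837 L

1840 L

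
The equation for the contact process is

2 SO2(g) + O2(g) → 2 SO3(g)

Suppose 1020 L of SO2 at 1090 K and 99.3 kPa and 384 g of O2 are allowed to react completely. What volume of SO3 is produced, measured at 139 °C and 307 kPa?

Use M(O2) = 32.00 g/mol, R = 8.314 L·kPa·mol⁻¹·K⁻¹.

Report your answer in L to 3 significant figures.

n(SO2) = PV/RT = (99.3 × 1020) / (8.314 × 1090) = 11.18 mol
n(O2) = 384 / 32.00 = 12.00 mol
For 11.18 mol SO2, stoichiometry requires (1/2) × 11.18 = 5.590 mol O2; 12.00 mol is available, so SO2 is limiting.
n(SO3) = (2/2) × 11.18 = 11.18 mol
V(SO3) = nRT/P = 11.18 × 8.314 × 412.15 / 307 = 124.8 L

125 L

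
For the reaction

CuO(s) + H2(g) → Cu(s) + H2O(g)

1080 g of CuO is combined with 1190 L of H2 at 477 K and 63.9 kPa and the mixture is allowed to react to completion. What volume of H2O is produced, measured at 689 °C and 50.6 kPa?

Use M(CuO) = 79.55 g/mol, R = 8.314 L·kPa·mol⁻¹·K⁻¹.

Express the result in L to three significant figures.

2150 L

n(CuO) = 1080 / 79.55 = 13.58 mol
n(H2) = PV/RT = (63.9 × 1190) / (8.314 × 477) = 19.17 mol
For 13.58 mol CuO, stoichiometry requires (1/1) × 13.58 = 13.58 mol H2; 19.17 mol is available, so CuO is limiting.
n(H2O) = (1/1) × 13.58 = 13.58 mol
V(H2O) = nRT/P = 13.58 × 8.314 × 962.15 / 50.6 = 2147 L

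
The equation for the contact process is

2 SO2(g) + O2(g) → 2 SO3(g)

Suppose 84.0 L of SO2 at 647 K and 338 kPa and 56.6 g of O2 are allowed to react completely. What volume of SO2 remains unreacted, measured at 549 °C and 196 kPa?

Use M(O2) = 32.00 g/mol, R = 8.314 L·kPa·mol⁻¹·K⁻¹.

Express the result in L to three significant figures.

60.7 L

n(SO2) = PV/RT = (338 × 84.0) / (8.314 × 647) = 5.278 mol
n(O2) = 56.6 / 32.00 = 1.769 mol
For 5.278 mol SO2, stoichiometry requires (1/2) × 5.278 = 2.639 mol O2; 1.769 mol is available, so O2 is limiting.
n(SO2) consumed = (2/1) × 1.769 = 3.538 mol; remaining = 5.278 − 3.538 = 1.740 mol
V(SO2) = nRT/P = 1.740 × 8.314 × 822.15 / 196 = 60.68 L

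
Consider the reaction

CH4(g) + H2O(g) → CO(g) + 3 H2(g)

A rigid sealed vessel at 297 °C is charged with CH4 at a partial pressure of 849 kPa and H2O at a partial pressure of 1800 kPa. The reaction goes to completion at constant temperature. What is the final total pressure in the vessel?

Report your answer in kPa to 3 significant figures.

4350 kPa

With V and T fixed, P_i ∝ n_i, so the mole ratios apply directly to partial pressures at 297 °C.
P(H2O) required for 849 kPa of CH4 = (1/1) × 849 = 849.0 kPa; available 1800 kPa, so CH4 is limiting.
P(H2O) remaining = 1800 − (1/1) × 849 = 951.0 kPa
P(gaseous products) = (1+3)/1 × 849 = 3396 kPa
P_total at 297 °C = 951.0 + 3396 = 4347 kPa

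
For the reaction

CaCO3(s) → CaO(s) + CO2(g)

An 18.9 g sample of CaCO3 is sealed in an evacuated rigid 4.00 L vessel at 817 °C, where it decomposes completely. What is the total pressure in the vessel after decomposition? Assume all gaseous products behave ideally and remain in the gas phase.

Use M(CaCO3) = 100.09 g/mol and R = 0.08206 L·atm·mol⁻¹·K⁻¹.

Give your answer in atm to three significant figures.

4.22 atm

n(CaCO3) = 18.9 / 100.09 = 0.1888 mol
n(gas produced) = (1/1) × 0.1888 = 0.1888 mol
P = nRT/V = 0.1888 × 0.08206 × 1090.15 / 4.00 = 4.222 atm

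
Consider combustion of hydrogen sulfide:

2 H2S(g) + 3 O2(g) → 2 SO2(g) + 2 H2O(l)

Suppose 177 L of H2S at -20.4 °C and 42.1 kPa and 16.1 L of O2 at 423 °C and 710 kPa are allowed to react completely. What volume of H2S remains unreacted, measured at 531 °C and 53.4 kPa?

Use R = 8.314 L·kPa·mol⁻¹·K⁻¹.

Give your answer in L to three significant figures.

279 L

n(H2S) = PV/RT = (42.1 × 177) / (8.314 × 252.75) = 3.546 mol
n(O2) = PV/RT = (710 × 16.1) / (8.314 × 696.15) = 1.975 mol
For 3.546 mol H2S, stoichiometry requires (3/2) × 3.546 = 5.319 mol O2; 1.975 mol is available, so O2 is limiting.
n(H2S) consumed = (2/3) × 1.975 = 1.317 mol; remaining = 3.546 − 1.317 = 2.229 mol
V(H2S) = nRT/P = 2.229 × 8.314 × 804.15 / 53.4 = 279.1 L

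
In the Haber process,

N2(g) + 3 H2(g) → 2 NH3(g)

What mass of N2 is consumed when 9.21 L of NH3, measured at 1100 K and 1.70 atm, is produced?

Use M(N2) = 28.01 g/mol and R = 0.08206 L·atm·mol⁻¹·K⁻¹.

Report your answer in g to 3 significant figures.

n(NH3) = PV/RT = (1.70 × 9.21) / (0.08206 × 1100) = 0.1735 mol
n(N2) = (1/2) × 0.1735 = 0.08675 mol
m(N2) = 0.08675 × 28.01 = 2.430 g

2.43 g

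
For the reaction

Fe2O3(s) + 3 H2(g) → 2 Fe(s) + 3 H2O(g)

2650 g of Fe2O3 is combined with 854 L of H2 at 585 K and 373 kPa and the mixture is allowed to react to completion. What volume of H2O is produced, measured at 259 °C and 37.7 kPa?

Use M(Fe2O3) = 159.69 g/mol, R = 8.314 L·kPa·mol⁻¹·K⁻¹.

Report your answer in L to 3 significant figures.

5840 L

n(Fe2O3) = 2650 / 159.69 = 16.59 mol
n(H2) = PV/RT = (373 × 854) / (8.314 × 585) = 65.49 mol
For 16.59 mol Fe2O3, stoichiometry requires (3/1) × 16.59 = 49.77 mol H2; 65.49 mol is available, so Fe2O3 is limiting.
n(H2O) = (3/1) × 16.59 = 49.77 mol
V(H2O) = nRT/P = 49.77 × 8.314 × 532.15 / 37.7 = 5841 L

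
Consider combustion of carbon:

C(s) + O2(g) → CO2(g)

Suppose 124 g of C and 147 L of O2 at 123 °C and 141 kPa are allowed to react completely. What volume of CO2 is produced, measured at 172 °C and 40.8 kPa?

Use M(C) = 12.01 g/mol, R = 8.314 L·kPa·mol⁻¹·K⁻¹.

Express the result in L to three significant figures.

n(C) = 124 / 12.01 = 10.32 mol
n(O2) = PV/RT = (141 × 147) / (8.314 × 396.15) = 6.293 mol
For 10.32 mol C, stoichiometry requires (1/1) × 10.32 = 10.32 mol O2; 6.293 mol is available, so O2 is limiting.
n(CO2) = (1/1) × 6.293 = 6.293 mol
V(CO2) = nRT/P = 6.293 × 8.314 × 445.15 / 40.8 = 570.8 L

571 L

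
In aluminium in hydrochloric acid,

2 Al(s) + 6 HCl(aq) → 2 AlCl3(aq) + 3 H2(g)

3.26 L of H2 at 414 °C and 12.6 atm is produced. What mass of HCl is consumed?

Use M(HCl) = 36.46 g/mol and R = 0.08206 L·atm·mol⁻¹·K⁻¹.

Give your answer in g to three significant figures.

53.1 g

n(H2) = PV/RT = (12.6 × 3.26) / (0.08206 × 687.15) = 0.7285 mol
n(HCl) = (6/3) × 0.7285 = 1.457 mol
m(HCl) = 1.457 × 36.46 = 53.12 g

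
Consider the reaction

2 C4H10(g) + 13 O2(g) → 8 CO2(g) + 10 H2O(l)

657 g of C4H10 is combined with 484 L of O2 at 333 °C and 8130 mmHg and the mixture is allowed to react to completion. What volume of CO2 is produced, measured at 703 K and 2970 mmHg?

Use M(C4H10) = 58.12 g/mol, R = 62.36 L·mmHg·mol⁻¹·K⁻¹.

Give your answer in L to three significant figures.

667 L

n(C4H10) = 657 / 58.12 = 11.30 mol
n(O2) = PV/RT = (8130 × 484) / (62.36 × 606.15) = 104.1 mol
For 11.30 mol C4H10, stoichiometry requires (13/2) × 11.30 = 73.45 mol O2; 104.1 mol is available, so C4H10 is limiting.
n(CO2) = (8/2) × 11.30 = 45.20 mol
V(CO2) = nRT/P = 45.20 × 62.36 × 703 / 2970 = 667.2 L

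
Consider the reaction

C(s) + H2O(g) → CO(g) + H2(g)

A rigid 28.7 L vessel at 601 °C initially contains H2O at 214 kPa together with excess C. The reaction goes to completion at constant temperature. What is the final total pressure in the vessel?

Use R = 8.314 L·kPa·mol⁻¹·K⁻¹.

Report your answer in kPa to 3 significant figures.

428 kPa

At constant T and V, P ∝ n(gas): 1 mol gas → 2 mol gas.
P_final = (2/1) × 214 = 428.0 kPa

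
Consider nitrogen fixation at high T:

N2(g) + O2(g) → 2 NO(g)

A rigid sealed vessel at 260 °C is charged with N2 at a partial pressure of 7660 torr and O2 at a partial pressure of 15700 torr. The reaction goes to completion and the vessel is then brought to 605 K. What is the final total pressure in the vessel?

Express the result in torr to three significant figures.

26500 torr

With V and T fixed, P_i ∝ n_i, so the mole ratios apply directly to partial pressures at 260 °C.
P(O2) required for 7660 torr of N2 = (1/1) × 7660 = 7660 torr; available 15700 torr, so N2 is limiting.
P(O2) remaining = 15700 − (1/1) × 7660 = 8040 torr
P(gaseous products) = (2)/1 × 7660 = 15320 torr
P_total at 260 °C = 8040 + 15320 = 23360 torr
Scaling to 605 K: P = 23360 × 605/533.15 = 26510 torr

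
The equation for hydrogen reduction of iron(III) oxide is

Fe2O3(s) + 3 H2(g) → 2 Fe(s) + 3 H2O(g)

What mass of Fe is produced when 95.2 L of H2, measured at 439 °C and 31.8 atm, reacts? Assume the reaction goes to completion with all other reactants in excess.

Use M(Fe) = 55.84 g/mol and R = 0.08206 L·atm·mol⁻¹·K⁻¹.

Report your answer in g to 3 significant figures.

n(H2) = PV/RT = (31.8 × 95.2) / (0.08206 × 712.15) = 51.80 mol
n(Fe) = (2/3) × 51.80 = 34.53 mol
m(Fe) = 34.53 × 55.84 = 1928 g

1930 g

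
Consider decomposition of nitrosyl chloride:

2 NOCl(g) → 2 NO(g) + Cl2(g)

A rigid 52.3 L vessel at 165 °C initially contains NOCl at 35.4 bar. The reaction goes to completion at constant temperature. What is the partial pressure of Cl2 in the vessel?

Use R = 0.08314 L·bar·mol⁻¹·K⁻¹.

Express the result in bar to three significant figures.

17.7 bar

n(NOCl)₀ = PV/RT = (35.4 × 52.3) / (0.08314 × 438.15) = 50.82 mol
n(Cl2) = (1/2) × 50.82 = 25.41 mol
P(Cl2) = nRT/V = 25.41 × 0.08314 × 438.15 / 52.3 = 17.70 bar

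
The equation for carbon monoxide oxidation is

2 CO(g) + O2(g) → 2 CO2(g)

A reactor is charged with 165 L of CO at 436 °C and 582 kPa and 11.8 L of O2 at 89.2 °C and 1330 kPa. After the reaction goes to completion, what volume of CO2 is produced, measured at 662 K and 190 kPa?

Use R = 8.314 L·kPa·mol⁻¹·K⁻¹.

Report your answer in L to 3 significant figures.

302 L

n(CO) = PV/RT = (582 × 165) / (8.314 × 709.15) = 16.29 mol
n(O2) = PV/RT = (1330 × 11.8) / (8.314 × 362.35) = 5.209 mol
For 16.29 mol CO, stoichiometry requires (1/2) × 16.29 = 8.145 mol O2; 5.209 mol is available, so O2 is limiting.
n(CO2) = (2/1) × 5.209 = 10.42 mol
V(CO2) = nRT/P = 10.42 × 8.314 × 662 / 190 = 301.8 L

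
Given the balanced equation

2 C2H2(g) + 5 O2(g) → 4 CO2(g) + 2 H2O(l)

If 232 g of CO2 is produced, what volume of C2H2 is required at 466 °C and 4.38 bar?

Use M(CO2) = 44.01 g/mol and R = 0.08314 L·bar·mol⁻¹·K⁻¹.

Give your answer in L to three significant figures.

37.0 L

n(CO2) = 232.0 / 44.01 = 5.272 mol
n(C2H2) = (2/4) × 5.272 = 2.636 mol
V = nRT/P = 2.636 × 0.08314 × 739.15 / 4.38 = 36.98 L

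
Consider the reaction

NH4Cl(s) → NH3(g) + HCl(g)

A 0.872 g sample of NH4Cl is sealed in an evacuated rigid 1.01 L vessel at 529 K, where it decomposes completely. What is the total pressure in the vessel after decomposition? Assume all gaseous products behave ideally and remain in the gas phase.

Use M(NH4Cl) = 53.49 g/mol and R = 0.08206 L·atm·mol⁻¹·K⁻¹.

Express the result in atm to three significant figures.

1.40 atm

n(NH4Cl) = 0.872 / 53.49 = 0.01630 mol
n(gas produced) = (2/1) × 0.01630 = 0.03260 mol
P = nRT/V = 0.03260 × 0.08206 × 529 / 1.01 = 1.401 atm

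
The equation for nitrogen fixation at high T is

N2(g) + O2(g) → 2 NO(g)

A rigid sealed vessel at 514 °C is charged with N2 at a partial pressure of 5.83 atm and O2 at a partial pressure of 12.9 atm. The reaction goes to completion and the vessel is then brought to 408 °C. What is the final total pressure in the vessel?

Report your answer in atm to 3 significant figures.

Because the vessel is rigid and T is held at 514 °C, work the stoichiometry in partial pressures (P_i = n_iRT/V).
P(O2) required for 5.83 atm of N2 = (1/1) × 5.83 = 5.830 atm; available 12.9 atm, so N2 is limiting.
P(O2) remaining = 12.9 − (1/1) × 5.83 = 7.070 atm
P(gaseous products) = (2)/1 × 5.83 = 11.66 atm
P_total at 514 °C = 7.070 + 11.66 = 18.73 atm
Scaling to 408 °C: P = 18.73 × 681.15/787.15 = 16.21 atm

16.2 atm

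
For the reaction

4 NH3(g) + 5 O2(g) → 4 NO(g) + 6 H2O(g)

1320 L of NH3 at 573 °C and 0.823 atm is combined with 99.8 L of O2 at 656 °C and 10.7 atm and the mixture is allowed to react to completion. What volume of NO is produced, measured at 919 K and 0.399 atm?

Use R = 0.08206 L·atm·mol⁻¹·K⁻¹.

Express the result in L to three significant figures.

n(NH3) = PV/RT = (0.823 × 1320) / (0.08206 × 846.15) = 15.65 mol
n(O2) = PV/RT = (10.7 × 99.8) / (0.08206 × 929.15) = 14.01 mol
For 15.65 mol NH3, stoichiometry requires (5/4) × 15.65 = 19.56 mol O2; 14.01 mol is available, so O2 is limiting.
n(NO) = (4/5) × 14.01 = 11.21 mol
V(NO) = nRT/P = 11.21 × 0.08206 × 919 / 0.399 = 2119 L

2120 L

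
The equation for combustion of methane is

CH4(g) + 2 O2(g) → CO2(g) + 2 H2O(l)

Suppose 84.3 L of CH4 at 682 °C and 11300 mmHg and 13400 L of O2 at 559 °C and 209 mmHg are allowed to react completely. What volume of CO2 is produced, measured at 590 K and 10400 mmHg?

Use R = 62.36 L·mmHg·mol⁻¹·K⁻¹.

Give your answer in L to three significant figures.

56.6 L

n(CH4) = PV/RT = (11300 × 84.3) / (62.36 × 955.15) = 15.99 mol
n(O2) = PV/RT = (209 × 13400) / (62.36 × 832.15) = 53.97 mol
For 15.99 mol CH4, stoichiometry requires (2/1) × 15.99 = 31.98 mol O2; 53.97 mol is available, so CH4 is limiting.
n(CO2) = (1/1) × 15.99 = 15.99 mol
V(CO2) = nRT/P = 15.99 × 62.36 × 590 / 10400 = 56.57 L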